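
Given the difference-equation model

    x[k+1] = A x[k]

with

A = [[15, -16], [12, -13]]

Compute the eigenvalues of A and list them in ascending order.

-1, 3

det(zI - A) = z^2 - (tr A)z + det A, with tr A = 15 + (-13) = 2 and det A = 15·(-13) - (-16)·12 = -195 - (-192) = -3.
So p(z) = det(zI - A) = z^2 - 2z - 3.
Factor z^2 - 2z - 3: two numbers with sum 2 and product -3 are 3 and -1, so z^2 - 2z - 3 = (z - 3)(z + 1).
Hence p(z) = (z - 3) (z + 1), with roots -1, 3.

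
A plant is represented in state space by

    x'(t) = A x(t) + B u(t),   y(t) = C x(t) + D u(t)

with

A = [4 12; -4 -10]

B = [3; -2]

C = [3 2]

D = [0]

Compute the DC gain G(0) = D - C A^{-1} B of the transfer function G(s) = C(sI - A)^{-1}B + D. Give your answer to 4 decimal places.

1.2500

G(0) = C(-A)^{-1}B + D = -C A^{-1} B + D.
det A = 8, so A^{-1} = (1/8)·adj(A) = [[-5/4, -3/2], [1/2, 1/2]]
A^{-1} B = [-3/4, 1/2]^T
C A^{-1} B = -5/4
G(0) = D - C A^{-1} B = 0 - (-5/4) = 5/4 ≈ 1.2500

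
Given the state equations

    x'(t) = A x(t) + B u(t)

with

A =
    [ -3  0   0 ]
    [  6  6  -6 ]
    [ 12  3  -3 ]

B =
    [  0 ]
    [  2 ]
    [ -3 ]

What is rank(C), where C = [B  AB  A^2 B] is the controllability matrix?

AB = [[0], [30], [15]]
A^2B = [[0], [90], [45]]
Controllability matrix C = [B  AB  A^2B] = [[0, 0, 0], [2, 30, 90], [-3, 15, 45]]
Row 1 of C is identically zero, so rank(C) ≤ 2.
The 2×2 minor from rows 2, 3, columns 1, 2 is 2·15 - 30·(-3) = 30 - (-90) = 120 ≠ 0, so rank(C) = 2.
rank(C) = 2 < n = 3, so the pair (A, B) is not completely controllable.

2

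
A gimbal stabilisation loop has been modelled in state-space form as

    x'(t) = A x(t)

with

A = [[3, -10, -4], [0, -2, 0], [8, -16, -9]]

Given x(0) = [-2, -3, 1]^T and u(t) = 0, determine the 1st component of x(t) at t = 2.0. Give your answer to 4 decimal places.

0.8373

det(sI - A) = s^3 - (tr A)s^2 + (M11 + M22 + M33)s - det A, where Mii is the 2×2 principal minor of A obtained by deleting row i and column i.
tr A = 3 + (-2) + (-9) = -8; M11 = (-2)·(-9) - 0·(-16) = 18 - 0 = 18; M22 = 3·(-9) - (-4)·8 = -27 - (-32) = 5; M33 = 3·(-2) - (-10)·0 = -6 - 0 = -6; sum of minors = 17.
det A = 3·((-2)·(-9) - 0·(-16)) - (-10)·(0·(-9) - 0·8) + (-4)·(0·(-16) - (-2)·8) = 3·18 - (-10)·0 + (-4)·16 = -10.
So p(s) = det(sI - A) = s^3 + 8s^2 + 17s + 10.
Rational-root test: any integer root divides 10. Testing small divisors, s = -1 works: p(-1) = -1 + 8 + (-17) + 10 = 0, so (s + 1) is a factor.
Dividing, p(s) = (s + 1)(s^2 + 7s + 10).
Factor s^2 + 7s + 10: two numbers with sum -7 and product 10 are -2 and -5, so s^2 + 7s + 10 = (s + 2)(s + 5).
Hence p(s) = (s + 1) (s + 2) (s + 5), with roots -5, -2, -1.
The eigenvalues -5, -2, -1 are distinct and real, so A is diagonalisable and x(t) = e^{At} x(0) = V diag(e^{λ_i t}) V^{-1} x(0), where the columns of V are the eigenvectors.
λ = -5: A - (-5)I = [[8, -10, -4], [0, 3, 0], [8, -16, -4]]. v must be orthogonal to every row; (row 1) × (row 2) = [12, 0, 24], so take v_1 = [1, 0, 2]^T.
λ = -2: A - (-2)I = [[5, -10, -4], [0, 0, 0], [8, -16, -7]]. v must be orthogonal to every row; (row 1) × (row 3) = [6, 3, 0], so take v_2 = [2, 1, 0]^T.
λ = -1: A - (-1)I = [[4, -10, -4], [0, -1, 0], [8, -16, -8]]. v must be orthogonal to every row; (row 1) × (row 2) = [-4, 0, -4], so take v_3 = [1, 0, 1]^T.
V = [v_1 v_2 v_3] = [[1, 2, 1], [0, 1, 0], [2, 0, 1]] has det V = -1, so V^{-1} = adj(V)/det V = [[-1, 2, 1], [0, 1, 0], [2, -4, -1]].
Modal coordinates z(0) = V^{-1} x(0): (-1)·(-2) + 2·(-3) + 1·1 = -3; 0·(-2) + 1·(-3) + 0·1 = -3; 2·(-2) + (-4)·(-3) + (-1)·1 = 7; so z(0) = [-3, -3, 7]^T.
x_1(t) = Σ_i (v_i)_1 · z_i(0) · e^{λ_i t} (row 1 of V times the modal terms).
x_1(2.0) = 1·(-3)·e^{-5·2.0} + 2·(-3)·e^{-2·2.0} + 1·7·e^{-1·2.0} = (-3)·0.000045 + (-6)·0.018316 + 7·0.135335 = 0.8373.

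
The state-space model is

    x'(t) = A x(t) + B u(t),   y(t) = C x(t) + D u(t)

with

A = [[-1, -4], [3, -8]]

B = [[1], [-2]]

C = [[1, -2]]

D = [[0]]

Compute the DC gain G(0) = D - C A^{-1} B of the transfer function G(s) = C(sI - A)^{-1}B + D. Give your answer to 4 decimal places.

0.7000

G(0) = C(-A)^{-1}B + D = -C A^{-1} B + D.
det A = 20, so A^{-1} = (1/20)·adj(A) = [[-2/5, 1/5], [-3/20, -1/20]]
A^{-1} B = [-4/5, -1/20]^T
C A^{-1} B = -7/10
G(0) = D - C A^{-1} B = 0 - (-7/10) = 7/10 ≈ 0.7000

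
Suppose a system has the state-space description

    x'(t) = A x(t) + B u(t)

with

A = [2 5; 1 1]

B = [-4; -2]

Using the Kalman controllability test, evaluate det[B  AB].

AB = [[-18], [-6]]
Controllability matrix C = [B  AB] = [[-4, -18], [-2, -6]]
det(C) = (-4)·(-6) - (-18)·(-2) = 24 - 36 = -12
Since det(C) ≠ 0, rank(C) = 2 and the system is completely controllable.

-12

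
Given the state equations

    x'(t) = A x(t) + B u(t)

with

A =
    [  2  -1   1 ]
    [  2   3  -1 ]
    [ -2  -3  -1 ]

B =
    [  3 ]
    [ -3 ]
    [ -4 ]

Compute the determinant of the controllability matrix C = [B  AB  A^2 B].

-878

AB = [[5], [1], [7]]
A^2B = [[16], [6], [-20]]
Controllability matrix C = [B  AB  A^2B] = [[3, 5, 16], [-3, 1, 6], [-4, 7, -20]]
Expanding along the first row, det(C) = 3·(1·(-20) - 6·7) - 5·((-3)·(-20) - 6·(-4)) + 16·((-3)·7 - 1·(-4)) = 3·(-62) - 5·84 + 16·(-17) = -878
Since det(C) ≠ 0, rank(C) = 3 and the system is completely controllable.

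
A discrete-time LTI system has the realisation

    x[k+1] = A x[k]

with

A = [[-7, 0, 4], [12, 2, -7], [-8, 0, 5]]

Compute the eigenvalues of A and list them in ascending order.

det(zI - A) = z^3 - (tr A)z^2 + (M11 + M22 + M33)z - det A, where Mii is the 2×2 principal minor of A obtained by deleting row i and column i.
tr A = (-7) + 2 + 5 = 0; M11 = 2·5 - (-7)·0 = 10 - 0 = 10; M22 = (-7)·5 - 4·(-8) = -35 - (-32) = -3; M33 = (-7)·2 - 0·12 = -14 - 0 = -14; sum of minors = -7.
det A = (-7)·(2·5 - (-7)·0) - 0·(12·5 - (-7)·(-8)) + 4·(12·0 - 2·(-8)) = (-7)·10 - 0·4 + 4·16 = -6.
So p(z) = det(zI - A) = z^3 - 7z + 6.
Rational-root test: any integer root divides 6. Testing small divisors, z = 1 works: p(1) = 1 + 0 + (-7) + 6 = 0, so (z - 1) is a factor.
Dividing, p(z) = (z - 1)(z^2 + z - 6).
Factor z^2 + z - 6: two numbers with sum -1 and product -6 are 2 and -3, so z^2 + z - 6 = (z - 2)(z + 3).
Hence p(z) = (z - 2) (z - 1) (z + 3), with roots -3, 1, 2.

-3, 1, 2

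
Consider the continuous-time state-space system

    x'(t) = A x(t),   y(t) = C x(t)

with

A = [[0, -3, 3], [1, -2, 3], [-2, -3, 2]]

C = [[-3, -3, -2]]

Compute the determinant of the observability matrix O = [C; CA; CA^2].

4272

CA = [[1, 21, -22]]
CA^2 = [[65, 21, 22]]
Observability matrix O = [C; CA; CA^2] = [[-3, -3, -2], [1, 21, -22], [65, 21, 22]]
Expanding along the first row, det(O) = (-3)·(21·22 - (-22)·21) - (-3)·(1·22 - (-22)·65) + (-2)·(1·21 - 21·65) = (-3)·924 - (-3)·1452 + (-2)·(-1344) = 4272
Since det(O) ≠ 0, rank(O) = 3 and the system is completely observable.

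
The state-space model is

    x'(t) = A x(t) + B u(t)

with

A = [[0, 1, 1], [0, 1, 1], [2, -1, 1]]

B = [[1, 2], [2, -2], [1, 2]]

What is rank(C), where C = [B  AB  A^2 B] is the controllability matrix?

AB = [[3, 0], [3, 0], [1, 8]]
A^2B = [[4, 8], [4, 8], [4, 8]]
Controllability matrix C = [B  AB  A^2B] = [[1, 2, 3, 0, 4, 8], [2, -2, 3, 0, 4, 8], [1, 2, 1, 8, 4, 8]]
Take the 3×3 submatrix of C formed by columns 1, 2, 3: [[1, 2, 3], [2, -2, 3], [1, 2, 1]]. Its determinant is 1·((-2)·1 - 3·2) - 2·(2·1 - 3·1) + 3·(2·2 - (-2)·1) = 1·(-8) - 2·(-1) + 3·6 = 12 ≠ 0.
So rank(C) ≥ 3; since C has 3 rows, rank(C) = 3.
rank(C) = 3 = n, so the pair (A, B) is completely controllable.

3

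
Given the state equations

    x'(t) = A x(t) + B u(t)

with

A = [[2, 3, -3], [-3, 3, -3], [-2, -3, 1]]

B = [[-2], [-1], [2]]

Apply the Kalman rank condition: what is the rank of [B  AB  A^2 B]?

3

AB = [[-13], [-3], [9]]
A^2B = [[-62], [3], [44]]
Controllability matrix C = [B  AB  A^2B] = [[-2, -13, -62], [-1, -3, 3], [2, 9, 44]]
det(C) = (-2)·((-3)·44 - 3·9) - (-13)·((-1)·44 - 3·2) + (-62)·((-1)·9 - (-3)·2) = (-2)·(-159) - (-13)·(-50) + (-62)·(-3) = -146 ≠ 0, so rank(C) = 3.
rank(C) = 3 = n, so the pair (A, B) is completely controllable.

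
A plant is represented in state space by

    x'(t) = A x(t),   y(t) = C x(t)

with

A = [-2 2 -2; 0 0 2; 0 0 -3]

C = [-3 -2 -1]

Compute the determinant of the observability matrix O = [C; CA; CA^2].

-870

CA = [[6, -6, 5]]
CA^2 = [[-12, 12, -39]]
Observability matrix O = [C; CA; CA^2] = [[-3, -2, -1], [6, -6, 5], [-12, 12, -39]]
Expanding along the first row, det(O) = (-3)·((-6)·(-39) - 5·12) - (-2)·(6·(-39) - 5·(-12)) + (-1)·(6·12 - (-6)·(-12)) = (-3)·174 - (-2)·(-174) + (-1)·0 = -870
Since det(O) ≠ 0, rank(O) = 3 and the system is completely observable.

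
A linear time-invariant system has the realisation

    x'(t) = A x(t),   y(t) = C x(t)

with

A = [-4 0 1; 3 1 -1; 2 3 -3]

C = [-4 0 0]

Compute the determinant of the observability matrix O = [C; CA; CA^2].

CA = [[16, 0, -4]]
CA^2 = [[-72, -12, 28]]
Observability matrix O = [C; CA; CA^2] = [[-4, 0, 0], [16, 0, -4], [-72, -12, 28]]
Expanding along the first row, det(O) = (-4)·(0·28 - (-4)·(-12)) - 0·(16·28 - (-4)·(-72)) + 0·(16·(-12) - 0·(-72)) = (-4)·(-48) - 0·160 + 0·(-192) = 192
Since det(O) ≠ 0, rank(O) = 3 and the system is completely observable.

192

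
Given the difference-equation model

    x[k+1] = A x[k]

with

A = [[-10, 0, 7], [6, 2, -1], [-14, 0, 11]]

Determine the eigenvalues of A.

-3, 2, 4

det(zI - A) = z^3 - (tr A)z^2 + (M11 + M22 + M33)z - det A, where Mii is the 2×2 principal minor of A obtained by deleting row i and column i.
tr A = (-10) + 2 + 11 = 3; M11 = 2·11 - (-1)·0 = 22 - 0 = 22; M22 = (-10)·11 - 7·(-14) = -110 - (-98) = -12; M33 = (-10)·2 - 0·6 = -20 - 0 = -20; sum of minors = -10.
det A = (-10)·(2·11 - (-1)·0) - 0·(6·11 - (-1)·(-14)) + 7·(6·0 - 2·(-14)) = (-10)·22 - 0·52 + 7·28 = -24.
So p(z) = det(zI - A) = z^3 - 3z^2 - 10z + 24.
Rational-root test: any integer root divides 24. Testing small divisors, z = 2 works: p(2) = 8 + (-12) + (-20) + 24 = 0, so (z - 2) is a factor.
Dividing, p(z) = (z - 2)(z^2 - z - 12).
Factor z^2 - z - 12: two numbers with sum 1 and product -12 are 4 and -3, so z^2 - z - 12 = (z - 4)(z + 3).
Hence p(z) = (z - 4) (z - 2) (z + 3), with roots -3, 2, 4.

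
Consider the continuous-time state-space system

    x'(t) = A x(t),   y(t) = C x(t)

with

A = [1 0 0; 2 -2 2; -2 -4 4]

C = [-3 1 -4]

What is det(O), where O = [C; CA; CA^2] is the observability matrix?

2058

CA = [[7, 14, -14]]
CA^2 = [[63, 28, -28]]
Observability matrix O = [C; CA; CA^2] = [[-3, 1, -4], [7, 14, -14], [63, 28, -28]]
Expanding along the first row, det(O) = (-3)·(14·(-28) - (-14)·28) - 1·(7·(-28) - (-14)·63) + (-4)·(7·28 - 14·63) = (-3)·0 - 1·686 + (-4)·(-686) = 2058
Since det(O) ≠ 0, rank(O) = 3 and the system is completely observable.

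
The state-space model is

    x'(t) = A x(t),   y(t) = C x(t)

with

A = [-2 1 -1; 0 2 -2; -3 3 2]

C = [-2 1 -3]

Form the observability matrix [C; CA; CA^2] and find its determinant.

CA = [[13, -9, -6]]
CA^2 = [[-8, -23, -7]]
Observability matrix O = [C; CA; CA^2] = [[-2, 1, -3], [13, -9, -6], [-8, -23, -7]]
Expanding along the first row, det(O) = (-2)·((-9)·(-7) - (-6)·(-23)) - 1·(13·(-7) - (-6)·(-8)) + (-3)·(13·(-23) - (-9)·(-8)) = (-2)·(-75) - 1·(-139) + (-3)·(-371) = 1402
Since det(O) ≠ 0, rank(O) = 3 and the system is completely observable.

1402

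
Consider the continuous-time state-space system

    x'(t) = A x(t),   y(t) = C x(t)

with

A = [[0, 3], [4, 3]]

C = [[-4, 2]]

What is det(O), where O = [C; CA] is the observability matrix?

CA = [[8, -6]]
Observability matrix O = [C; CA] = [[-4, 2], [8, -6]]
det(O) = (-4)·(-6) - 2·8 = 24 - 16 = 8
Since det(O) ≠ 0, rank(O) = 2 and the system is completely observable.

8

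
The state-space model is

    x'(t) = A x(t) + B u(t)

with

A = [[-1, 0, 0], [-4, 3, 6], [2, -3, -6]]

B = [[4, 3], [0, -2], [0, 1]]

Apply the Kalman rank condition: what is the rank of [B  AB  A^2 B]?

AB = [[-4, -3], [-16, -12], [8, 6]]
A^2B = [[4, 3], [16, 12], [-8, -6]]
Controllability matrix C = [B  AB  A^2B] = [[4, 3, -4, -3, 4, 3], [0, -2, -16, -12, 16, 12], [0, 1, 8, 6, -8, -6]]
The rows r1, r2, r3 of C are linearly dependent: r2 + 2·r3 = 0 (check each entry), so rank(C) ≤ 2.
The 2×2 minor from rows 1, 2, columns 1, 2 is 4·(-2) - 3·0 = -8 - 0 = -8 ≠ 0, so rank(C) = 2.
rank(C) = 2 < n = 3, so the pair (A, B) is not completely controllable.

2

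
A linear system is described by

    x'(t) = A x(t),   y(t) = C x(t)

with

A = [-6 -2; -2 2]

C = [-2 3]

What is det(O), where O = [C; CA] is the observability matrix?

CA = [[6, 10]]
Observability matrix O = [C; CA] = [[-2, 3], [6, 10]]
det(O) = (-2)·10 - 3·6 = -20 - 18 = -38
Since det(O) ≠ 0, rank(O) = 2 and the system is completely observable.

-38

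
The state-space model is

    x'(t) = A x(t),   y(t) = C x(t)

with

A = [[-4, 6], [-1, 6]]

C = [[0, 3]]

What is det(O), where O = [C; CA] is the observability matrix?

CA = [[-3, 18]]
Observability matrix O = [C; CA] = [[0, 3], [-3, 18]]
det(O) = 0·18 - 3·(-3) = 0 - (-9) = 9
Since det(O) ≠ 0, rank(O) = 2 and the system is completely observable.

9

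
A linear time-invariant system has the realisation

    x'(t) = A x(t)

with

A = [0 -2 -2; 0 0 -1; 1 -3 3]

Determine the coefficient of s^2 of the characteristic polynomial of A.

-3

Expand det(sI - A) for the 3×3 matrix.
p(s) = s^3 - 3s^2 - s - 2.
(Check: constant term = det(-A) = (-1)^3 det A = -2; coefficient of s^2 = -tr A = -3.)
The coefficient of s^2 is -3.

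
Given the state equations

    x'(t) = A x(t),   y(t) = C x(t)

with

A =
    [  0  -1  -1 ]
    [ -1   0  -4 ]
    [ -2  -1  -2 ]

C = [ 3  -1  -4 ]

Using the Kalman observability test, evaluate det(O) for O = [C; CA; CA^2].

CA = [[9, 1, 9]]
CA^2 = [[-19, -18, -31]]
Observability matrix O = [C; CA; CA^2] = [[3, -1, -4], [9, 1, 9], [-19, -18, -31]]
Expanding along the first row, det(O) = 3·(1·(-31) - 9·(-18)) - (-1)·(9·(-31) - 9·(-19)) + (-4)·(9·(-18) - 1·(-19)) = 3·131 - (-1)·(-108) + (-4)·(-143) = 857
Since det(O) ≠ 0, rank(O) = 3 and the system is completely observable.

857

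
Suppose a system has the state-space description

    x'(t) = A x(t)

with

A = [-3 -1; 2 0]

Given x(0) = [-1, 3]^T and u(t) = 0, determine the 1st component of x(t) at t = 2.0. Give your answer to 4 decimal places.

-0.2524

det(sI - A) = s^2 - (tr A)s + det A, with tr A = (-3) + 0 = -3 and det A = (-3)·0 - (-1)·2 = 0 - (-2) = 2.
So p(s) = det(sI - A) = s^2 + 3s + 2.
Factor s^2 + 3s + 2: two numbers with sum -3 and product 2 are -1 and -2, so s^2 + 3s + 2 = (s + 1)(s + 2).
Hence p(s) = (s + 1) (s + 2), with roots -2, -1.
The eigenvalues -2, -1 are distinct and real, so A is diagonalisable and x(t) = e^{At} x(0) = V diag(e^{λ_i t}) V^{-1} x(0), where the columns of V are the eigenvectors.
λ = -2: A - (-2)I = [[-1, -1], [2, 2]]. Row 1 gives (-1)·v1 + (-1)·v2 = 0, so take v_1 = [-1, 1]^T.
λ = -1: A - (-1)I = [[-2, -1], [2, 1]]. Row 1 gives (-2)·v1 + (-1)·v2 = 0, so take v_2 = [-1, 2]^T.
V = [v_1 v_2] = [[-1, -1], [1, 2]] has det V = -1, so V^{-1} = adj(V)/det V = [[-2, -1], [1, 1]].
Modal coordinates z(0) = V^{-1} x(0): (-2)·(-1) + (-1)·3 = -1; 1·(-1) + 1·3 = 2; so z(0) = [-1, 2]^T.
x_1(t) = Σ_i (v_i)_1 · z_i(0) · e^{λ_i t} (row 1 of V times the modal terms).
x_1(2.0) = (-1)·(-1)·e^{-2·2.0} + (-1)·2·e^{-1·2.0} = 1·0.018316 + (-2)·0.135335 = -0.2524.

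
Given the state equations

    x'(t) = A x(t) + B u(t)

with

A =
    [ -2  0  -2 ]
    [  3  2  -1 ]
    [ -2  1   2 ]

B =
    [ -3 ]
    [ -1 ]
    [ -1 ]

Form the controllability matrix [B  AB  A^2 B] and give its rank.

AB = [[8], [-10], [3]]
A^2B = [[-22], [1], [-20]]
Controllability matrix C = [B  AB  A^2B] = [[-3, 8, -22], [-1, -10, 1], [-1, 3, -20]]
det(C) = (-3)·((-10)·(-20) - 1·3) - 8·((-1)·(-20) - 1·(-1)) + (-22)·((-1)·3 - (-10)·(-1)) = (-3)·197 - 8·21 + (-22)·(-13) = -473 ≠ 0, so rank(C) = 3.
rank(C) = 3 = n, so the pair (A, B) is completely controllable.

3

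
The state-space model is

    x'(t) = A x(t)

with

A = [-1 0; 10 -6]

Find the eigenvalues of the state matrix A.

det(sI - A) = s^2 - (tr A)s + det A, with tr A = (-1) + (-6) = -7 and det A = (-1)·(-6) - 0·10 = 6 - 0 = 6.
So p(s) = det(sI - A) = s^2 + 7s + 6.
Factor s^2 + 7s + 6: two numbers with sum -7 and product 6 are -1 and -6, so s^2 + 7s + 6 = (s + 1)(s + 6).
Hence p(s) = (s + 1) (s + 6), with roots -6, -1.
All eigenvalues have negative real part, so the system is asymptotically stable.

-6, -1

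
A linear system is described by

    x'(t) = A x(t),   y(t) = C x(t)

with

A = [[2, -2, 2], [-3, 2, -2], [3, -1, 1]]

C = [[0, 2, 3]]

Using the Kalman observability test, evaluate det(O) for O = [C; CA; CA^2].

CA = [[3, 1, -1]]
CA^2 = [[0, -3, 3]]
Observability matrix O = [C; CA; CA^2] = [[0, 2, 3], [3, 1, -1], [0, -3, 3]]
Expanding along the first row, det(O) = 0·(1·3 - (-1)·(-3)) - 2·(3·3 - (-1)·0) + 3·(3·(-3) - 1·0) = 0·0 - 2·9 + 3·(-9) = -45
Since det(O) ≠ 0, rank(O) = 3 and the system is completely observable.

-45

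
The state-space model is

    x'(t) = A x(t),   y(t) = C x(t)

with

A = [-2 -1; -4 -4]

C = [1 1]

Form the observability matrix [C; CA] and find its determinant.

1

CA = [[-6, -5]]
Observability matrix O = [C; CA] = [[1, 1], [-6, -5]]
det(O) = 1·(-5) - 1·(-6) = -5 - (-6) = 1
Since det(O) ≠ 0, rank(O) = 2 and the system is completely observable.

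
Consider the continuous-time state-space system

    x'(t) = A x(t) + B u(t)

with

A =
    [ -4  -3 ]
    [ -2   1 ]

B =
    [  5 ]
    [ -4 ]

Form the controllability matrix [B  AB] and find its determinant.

-102

AB = [[-8], [-14]]
Controllability matrix C = [B  AB] = [[5, -8], [-4, -14]]
det(C) = 5·(-14) - (-8)·(-4) = -70 - 32 = -102
Since det(C) ≠ 0, rank(C) = 2 and the system is completely controllable.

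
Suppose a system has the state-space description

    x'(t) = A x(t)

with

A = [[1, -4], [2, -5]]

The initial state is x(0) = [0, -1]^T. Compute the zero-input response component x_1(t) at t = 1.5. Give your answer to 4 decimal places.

0.4240

det(sI - A) = s^2 - (tr A)s + det A, with tr A = 1 + (-5) = -4 and det A = 1·(-5) - (-4)·2 = -5 - (-8) = 3.
So p(s) = det(sI - A) = s^2 + 4s + 3.
Factor s^2 + 4s + 3: two numbers with sum -4 and product 3 are -1 and -3, so s^2 + 4s + 3 = (s + 1)(s + 3).
Hence p(s) = (s + 1) (s + 3), with roots -3, -1.
The eigenvalues -3, -1 are distinct and real, so A is diagonalisable and x(t) = e^{At} x(0) = V diag(e^{λ_i t}) V^{-1} x(0), where the columns of V are the eigenvectors.
λ = -3: A - (-3)I = [[4, -4], [2, -2]]. Row 1 gives 4·v1 + (-4)·v2 = 0, so take v_1 = [1, 1]^T.
λ = -1: A - (-1)I = [[2, -4], [2, -4]]. Row 1 gives 2·v1 + (-4)·v2 = 0, so take v_2 = [2, 1]^T.
V = [v_1 v_2] = [[1, 2], [1, 1]] has det V = -1, so V^{-1} = adj(V)/det V = [[-1, 2], [1, -1]].
Modal coordinates z(0) = V^{-1} x(0): (-1)·0 + 2·(-1) = -2; 1·0 + (-1)·(-1) = 1; so z(0) = [-2, 1]^T.
x_1(t) = Σ_i (v_i)_1 · z_i(0) · e^{λ_i t} (row 1 of V times the modal terms).
x_1(1.5) = 1·(-2)·e^{-3·1.5} + 2·1·e^{-1·1.5} = (-2)·0.011109 + 2·0.223130 = 0.4240.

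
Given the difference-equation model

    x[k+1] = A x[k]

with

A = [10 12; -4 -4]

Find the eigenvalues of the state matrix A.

2, 4

det(zI - A) = z^2 - (tr A)z + det A, with tr A = 10 + (-4) = 6 and det A = 10·(-4) - 12·(-4) = -40 - (-48) = 8.
So p(z) = det(zI - A) = z^2 - 6z + 8.
Factor z^2 - 6z + 8: two numbers with sum 6 and product 8 are 4 and 2, so z^2 - 6z + 8 = (z - 4)(z - 2).
Hence p(z) = (z - 4) (z - 2), with roots 2, 4.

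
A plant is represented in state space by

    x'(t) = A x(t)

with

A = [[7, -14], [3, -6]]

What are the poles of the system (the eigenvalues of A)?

det(sI - A) = s^2 - (tr A)s + det A, with tr A = 7 + (-6) = 1 and det A = 7·(-6) - (-14)·3 = -42 - (-42) = 0.
So p(s) = det(sI - A) = s^2 - s.
Factor s^2 - s: two numbers with sum 1 and product 0 are 1 and 0, so s^2 - s = s(s - 1).
Hence p(s) = s (s - 1), with roots 0, 1.
At least one eigenvalue has non-negative real part, so the system is not asymptotically stable.

0, 1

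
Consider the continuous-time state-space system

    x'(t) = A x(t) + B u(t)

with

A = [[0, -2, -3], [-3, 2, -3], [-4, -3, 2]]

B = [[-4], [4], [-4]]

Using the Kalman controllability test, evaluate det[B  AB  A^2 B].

AB = [[4], [32], [-4]]
A^2B = [[-52], [64], [-120]]
Controllability matrix C = [B  AB  A^2B] = [[-4, 4, -52], [4, 32, 64], [-4, -4, -120]]
Expanding along the first row, det(C) = (-4)·(32·(-120) - 64·(-4)) - 4·(4·(-120) - 64·(-4)) + (-52)·(4·(-4) - 32·(-4)) = (-4)·(-3584) - 4·(-224) + (-52)·112 = 9408
Since det(C) ≠ 0, rank(C) = 3 and the system is completely controllable.

9408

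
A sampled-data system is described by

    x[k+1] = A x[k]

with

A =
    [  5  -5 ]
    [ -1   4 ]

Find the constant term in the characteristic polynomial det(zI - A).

For a 2×2 matrix, det(zI - A) = z^2 - (tr A)z + det A.
tr A = 9, det A = 15.
So p(z) = z^2 - 9z + 15.
The constant term is 15.

15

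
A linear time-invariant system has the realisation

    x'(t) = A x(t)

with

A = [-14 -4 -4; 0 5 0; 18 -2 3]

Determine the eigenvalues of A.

-6, -5, 5

det(sI - A) = s^3 - (tr A)s^2 + (M11 + M22 + M33)s - det A, where Mii is the 2×2 principal minor of A obtained by deleting row i and column i.
tr A = (-14) + 5 + 3 = -6; M11 = 5·3 - 0·(-2) = 15 - 0 = 15; M22 = (-14)·3 - (-4)·18 = -42 - (-72) = 30; M33 = (-14)·5 - (-4)·0 = -70 - 0 = -70; sum of minors = -25.
det A = (-14)·(5·3 - 0·(-2)) - (-4)·(0·3 - 0·18) + (-4)·(0·(-2) - 5·18) = (-14)·15 - (-4)·0 + (-4)·(-90) = 150.
So p(s) = det(sI - A) = s^3 + 6s^2 - 25s - 150.
Rational-root test: any integer root divides -150. Testing small divisors, s = -5 works: p(-5) = -125 + 150 + 125 + (-150) = 0, so (s + 5) is a factor.
Dividing, p(s) = (s + 5)(s^2 + s - 30).
Factor s^2 + s - 30: two numbers with sum -1 and product -30 are 5 and -6, so s^2 + s - 30 = (s - 5)(s + 6).
Hence p(s) = (s - 5) (s + 5) (s + 6), with roots -6, -5, 5.
At least one eigenvalue has non-negative real part, so the system is not asymptotically stable.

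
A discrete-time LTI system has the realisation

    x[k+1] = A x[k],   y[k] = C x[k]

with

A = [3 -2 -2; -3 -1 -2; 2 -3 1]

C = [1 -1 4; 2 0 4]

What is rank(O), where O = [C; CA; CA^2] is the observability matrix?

3

CA = [[14, -13, 4], [14, -16, 0]]
CA^2 = [[89, -27, 2], [90, -12, 4]]
Observability matrix O = [C; CA; CA^2] = [[1, -1, 4], [2, 0, 4], [14, -13, 4], [14, -16, 0], [89, -27, 2], [90, -12, 4]]
Take the 3×3 submatrix of O formed by rows 1, 2, 3: [[1, -1, 4], [2, 0, 4], [14, -13, 4]]. Its determinant is 1·(0·4 - 4·(-13)) - (-1)·(2·4 - 4·14) + 4·(2·(-13) - 0·14) = 1·52 - (-1)·(-48) + 4·(-26) = -100 ≠ 0.
So rank(O) ≥ 3; since O has 3 columns, rank(O) = 3.
rank(O) = 3 = n, so the pair (A, C) is completely observable.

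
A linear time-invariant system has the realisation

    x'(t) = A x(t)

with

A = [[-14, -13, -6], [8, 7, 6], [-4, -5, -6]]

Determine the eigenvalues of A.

-6, -4, -3

det(sI - A) = s^3 - (tr A)s^2 + (M11 + M22 + M33)s - det A, where Mii is the 2×2 principal minor of A obtained by deleting row i and column i.
tr A = (-14) + 7 + (-6) = -13; M11 = 7·(-6) - 6·(-5) = -42 - (-30) = -12; M22 = (-14)·(-6) - (-6)·(-4) = 84 - 24 = 60; M33 = (-14)·7 - (-13)·8 = -98 - (-104) = 6; sum of minors = 54.
det A = (-14)·(7·(-6) - 6·(-5)) - (-13)·(8·(-6) - 6·(-4)) + (-6)·(8·(-5) - 7·(-4)) = (-14)·(-12) - (-13)·(-24) + (-6)·(-12) = -72.
So p(s) = det(sI - A) = s^3 + 13s^2 + 54s + 72.
Rational-root test: any integer root divides 72. Testing small divisors, s = -3 works: p(-3) = -27 + 117 + (-162) + 72 = 0, so (s + 3) is a factor.
Dividing, p(s) = (s + 3)(s^2 + 10s + 24).
Factor s^2 + 10s + 24: two numbers with sum -10 and product 24 are -4 and -6, so s^2 + 10s + 24 = (s + 4)(s + 6).
Hence p(s) = (s + 3) (s + 4) (s + 6), with roots -6, -4, -3.
All eigenvalues have negative real part, so the system is asymptotically stable.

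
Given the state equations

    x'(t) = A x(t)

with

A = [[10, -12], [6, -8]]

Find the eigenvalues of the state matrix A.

-2, 4

det(sI - A) = s^2 - (tr A)s + det A, with tr A = 10 + (-8) = 2 and det A = 10·(-8) - (-12)·6 = -80 - (-72) = -8.
So p(s) = det(sI - A) = s^2 - 2s - 8.
Factor s^2 - 2s - 8: two numbers with sum 2 and product -8 are 4 and -2, so s^2 - 2s - 8 = (s - 4)(s + 2).
Hence p(s) = (s - 4) (s + 2), with roots -2, 4.
At least one eigenvalue has non-negative real part, so the system is not asymptotically stable.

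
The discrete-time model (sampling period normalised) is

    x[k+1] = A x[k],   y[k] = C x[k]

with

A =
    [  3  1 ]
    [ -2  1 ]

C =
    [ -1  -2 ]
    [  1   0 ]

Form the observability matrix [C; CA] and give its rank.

CA = [[1, -3], [3, 1]]
Observability matrix O = [C; CA] = [[-1, -2], [1, 0], [1, -3], [3, 1]]
Take the 2×2 submatrix of O formed by rows 1, 2: [[-1, -2], [1, 0]]. Its determinant is (-1)·0 - (-2)·1 = 0 - (-2) = 2 ≠ 0.
So rank(O) ≥ 2; since O has 2 columns, rank(O) = 2.
rank(O) = 2 = n, so the pair (A, C) is completely observable.

2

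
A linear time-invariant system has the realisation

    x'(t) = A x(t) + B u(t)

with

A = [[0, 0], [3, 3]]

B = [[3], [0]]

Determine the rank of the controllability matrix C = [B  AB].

AB = [[0], [9]]
Controllability matrix C = [B  AB] = [[3, 0], [0, 9]]
det(C) = 3·9 - 0·0 = 27 - 0 = 27 ≠ 0, so rank(C) = 2.
rank(C) = 2 = n, so the pair (A, B) is completely controllable.

2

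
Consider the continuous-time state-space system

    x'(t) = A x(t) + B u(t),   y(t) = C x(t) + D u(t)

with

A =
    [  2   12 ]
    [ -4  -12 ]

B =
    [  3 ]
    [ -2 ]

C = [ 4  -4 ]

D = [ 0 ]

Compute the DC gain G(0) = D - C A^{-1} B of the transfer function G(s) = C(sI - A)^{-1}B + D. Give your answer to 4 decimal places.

G(0) = C(-A)^{-1}B + D = -C A^{-1} B + D.
det A = 24, so A^{-1} = (1/24)·adj(A) = [[-1/2, -1/2], [1/6, 1/12]]
A^{-1} B = [-1/2, 1/3]^T
C A^{-1} B = -10/3
G(0) = D - C A^{-1} B = 0 - (-10/3) = 10/3 ≈ 3.3333

3.3333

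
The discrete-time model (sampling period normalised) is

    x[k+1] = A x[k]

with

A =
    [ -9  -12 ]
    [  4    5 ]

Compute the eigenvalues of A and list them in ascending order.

-3, -1

det(zI - A) = z^2 - (tr A)z + det A, with tr A = (-9) + 5 = -4 and det A = (-9)·5 - (-12)·4 = -45 - (-48) = 3.
So p(z) = det(zI - A) = z^2 + 4z + 3.
Factor z^2 + 4z + 3: two numbers with sum -4 and product 3 are -1 and -3, so z^2 + 4z + 3 = (z + 1)(z + 3).
Hence p(z) = (z + 1) (z + 3), with roots -3, -1.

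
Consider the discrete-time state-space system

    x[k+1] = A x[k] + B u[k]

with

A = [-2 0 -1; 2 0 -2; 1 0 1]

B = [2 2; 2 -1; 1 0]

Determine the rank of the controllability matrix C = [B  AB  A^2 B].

3

AB = [[-5, -4], [2, 4], [3, 2]]
A^2B = [[7, 6], [-16, -12], [-2, -2]]
Controllability matrix C = [B  AB  A^2B] = [[2, 2, -5, -4, 7, 6], [2, -1, 2, 4, -16, -12], [1, 0, 3, 2, -2, -2]]
Take the 3×3 submatrix of C formed by columns 1, 2, 3: [[2, 2, -5], [2, -1, 2], [1, 0, 3]]. Its determinant is 2·((-1)·3 - 2·0) - 2·(2·3 - 2·1) + (-5)·(2·0 - (-1)·1) = 2·(-3) - 2·4 + (-5)·1 = -19 ≠ 0.
So rank(C) ≥ 3; since C has 3 rows, rank(C) = 3.
rank(C) = 3 = n, so the pair (A, B) is completely controllable.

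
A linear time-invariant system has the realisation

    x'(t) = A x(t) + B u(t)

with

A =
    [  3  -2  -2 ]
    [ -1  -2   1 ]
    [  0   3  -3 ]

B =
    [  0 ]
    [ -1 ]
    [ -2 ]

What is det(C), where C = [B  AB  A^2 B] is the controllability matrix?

AB = [[6], [0], [3]]
A^2B = [[12], [-3], [-9]]
Controllability matrix C = [B  AB  A^2B] = [[0, 6, 12], [-1, 0, -3], [-2, 3, -9]]
Expanding along the first row, det(C) = 0·(0·(-9) - (-3)·3) - 6·((-1)·(-9) - (-3)·(-2)) + 12·((-1)·3 - 0·(-2)) = 0·9 - 6·3 + 12·(-3) = -54
Since det(C) ≠ 0, rank(C) = 3 and the system is completely controllable.

-54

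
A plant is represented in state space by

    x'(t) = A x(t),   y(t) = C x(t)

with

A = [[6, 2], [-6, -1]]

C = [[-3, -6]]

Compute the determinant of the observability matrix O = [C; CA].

CA = [[18, 0]]
Observability matrix O = [C; CA] = [[-3, -6], [18, 0]]
det(O) = (-3)·0 - (-6)·18 = 0 - (-108) = 108
Since det(O) ≠ 0, rank(O) = 2 and the system is completely observable.

108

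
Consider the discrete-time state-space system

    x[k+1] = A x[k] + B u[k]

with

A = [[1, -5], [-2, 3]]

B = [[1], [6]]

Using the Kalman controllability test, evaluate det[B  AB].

AB = [[-29], [16]]
Controllability matrix C = [B  AB] = [[1, -29], [6, 16]]
det(C) = 1·16 - (-29)·6 = 16 - (-174) = 190
Since det(C) ≠ 0, rank(C) = 2 and the system is completely controllable.

190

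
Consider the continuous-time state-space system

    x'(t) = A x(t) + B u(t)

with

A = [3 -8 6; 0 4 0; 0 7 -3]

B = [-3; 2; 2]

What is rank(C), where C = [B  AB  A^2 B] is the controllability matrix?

AB = [[-13], [8], [8]]
A^2B = [[-55], [32], [32]]
Controllability matrix C = [B  AB  A^2B] = [[-3, -13, -55], [2, 8, 32], [2, 8, 32]]
The rows r1, r2, r3 of C are linearly dependent: -r2 + r3 = 0 (check each entry), so rank(C) ≤ 2.
The 2×2 minor from rows 1, 2, columns 1, 2 is (-3)·8 - (-13)·2 = -24 - (-26) = 2 ≠ 0, so rank(C) = 2.
rank(C) = 2 < n = 3, so the pair (A, B) is not completely controllable.

2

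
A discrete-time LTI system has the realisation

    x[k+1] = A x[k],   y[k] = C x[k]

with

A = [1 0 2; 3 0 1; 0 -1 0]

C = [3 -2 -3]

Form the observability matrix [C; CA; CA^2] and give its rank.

CA = [[-3, 3, 4]]
CA^2 = [[6, -4, -3]]
Observability matrix O = [C; CA; CA^2] = [[3, -2, -3], [-3, 3, 4], [6, -4, -3]]
det(O) = 3·(3·(-3) - 4·(-4)) - (-2)·((-3)·(-3) - 4·6) + (-3)·((-3)·(-4) - 3·6) = 3·7 - (-2)·(-15) + (-3)·(-6) = 9 ≠ 0, so rank(O) = 3.
rank(O) = 3 = n, so the pair (A, C) is completely observable.

3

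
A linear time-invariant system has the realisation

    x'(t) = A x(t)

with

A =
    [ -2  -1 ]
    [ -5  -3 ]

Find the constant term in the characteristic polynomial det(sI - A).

1

For a 2×2 matrix, det(sI - A) = s^2 - (tr A)s + det A.
tr A = -5, det A = 1.
So p(s) = s^2 + 5s + 1.
The constant term is 1.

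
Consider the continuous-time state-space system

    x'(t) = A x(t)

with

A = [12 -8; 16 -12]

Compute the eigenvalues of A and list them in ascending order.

det(sI - A) = s^2 - (tr A)s + det A, with tr A = 12 + (-12) = 0 and det A = 12·(-12) - (-8)·16 = -144 - (-128) = -16.
So p(s) = det(sI - A) = s^2 - 16.
Factor s^2 - 16: two numbers with sum 0 and product -16 are 4 and -4, so s^2 - 16 = (s - 4)(s + 4).
Hence p(s) = (s - 4) (s + 4), with roots -4, 4.
At least one eigenvalue has non-negative real part, so the system is not asymptotically stable.

-4, 4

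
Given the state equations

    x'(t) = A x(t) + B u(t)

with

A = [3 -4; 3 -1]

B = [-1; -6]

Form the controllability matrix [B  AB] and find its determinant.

AB = [[21], [3]]
Controllability matrix C = [B  AB] = [[-1, 21], [-6, 3]]
det(C) = (-1)·3 - 21·(-6) = -3 - (-126) = 123
Since det(C) ≠ 0, rank(C) = 2 and the system is completely controllable.

123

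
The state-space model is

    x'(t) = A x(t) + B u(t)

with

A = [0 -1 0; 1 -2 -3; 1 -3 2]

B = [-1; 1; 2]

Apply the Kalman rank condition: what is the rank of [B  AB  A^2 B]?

3

AB = [[-1], [-9], [0]]
A^2B = [[9], [17], [26]]
Controllability matrix C = [B  AB  A^2B] = [[-1, -1, 9], [1, -9, 17], [2, 0, 26]]
det(C) = (-1)·((-9)·26 - 17·0) - (-1)·(1·26 - 17·2) + 9·(1·0 - (-9)·2) = (-1)·(-234) - (-1)·(-8) + 9·18 = 388 ≠ 0, so rank(C) = 3.
rank(C) = 3 = n, so the pair (A, B) is completely controllable.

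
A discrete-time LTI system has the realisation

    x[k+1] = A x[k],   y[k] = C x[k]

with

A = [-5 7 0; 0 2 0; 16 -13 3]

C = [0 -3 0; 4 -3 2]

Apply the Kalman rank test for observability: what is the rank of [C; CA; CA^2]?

CA = [[0, -6, 0], [12, -4, 6]]
CA^2 = [[0, -12, 0], [36, -2, 18]]
Observability matrix O = [C; CA; CA^2] = [[0, -3, 0], [4, -3, 2], [0, -6, 0], [12, -4, 6], [0, -12, 0], [36, -2, 18]]
The columns c1, c2, c3 of O are linearly dependent: -c1 + 2·c3 = 0 (check each entry), so rank(O) ≤ 2.
The 2×2 minor from rows 1, 2, columns 1, 2 is 0·(-3) - (-3)·4 = 0 - (-12) = 12 ≠ 0, so rank(O) = 2.
rank(O) = 2 < n = 3, so the pair (A, C) is not completely observable.

2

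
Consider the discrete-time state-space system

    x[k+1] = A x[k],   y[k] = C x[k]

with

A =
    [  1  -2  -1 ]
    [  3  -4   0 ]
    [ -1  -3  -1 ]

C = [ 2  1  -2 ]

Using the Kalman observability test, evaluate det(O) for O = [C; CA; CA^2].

CA = [[7, -2, 0]]
CA^2 = [[1, -6, -7]]
Observability matrix O = [C; CA; CA^2] = [[2, 1, -2], [7, -2, 0], [1, -6, -7]]
Expanding along the first row, det(O) = 2·((-2)·(-7) - 0·(-6)) - 1·(7·(-7) - 0·1) + (-2)·(7·(-6) - (-2)·1) = 2·14 - 1·(-49) + (-2)·(-40) = 157
Since det(O) ≠ 0, rank(O) = 3 and the system is completely observable.

157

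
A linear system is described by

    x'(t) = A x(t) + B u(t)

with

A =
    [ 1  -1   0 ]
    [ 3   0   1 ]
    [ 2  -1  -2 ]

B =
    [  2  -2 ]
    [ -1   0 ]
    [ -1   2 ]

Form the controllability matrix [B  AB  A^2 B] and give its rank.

AB = [[3, -2], [5, -4], [7, -8]]
A^2B = [[-2, 2], [16, -14], [-13, 16]]
Controllability matrix C = [B  AB  A^2B] = [[2, -2, 3, -2, -2, 2], [-1, 0, 5, -4, 16, -14], [-1, 2, 7, -8, -13, 16]]
Take the 3×3 submatrix of C formed by columns 1, 2, 3: [[2, -2, 3], [-1, 0, 5], [-1, 2, 7]]. Its determinant is 2·(0·7 - 5·2) - (-2)·((-1)·7 - 5·(-1)) + 3·((-1)·2 - 0·(-1)) = 2·(-10) - (-2)·(-2) + 3·(-2) = -30 ≠ 0.
So rank(C) ≥ 3; since C has 3 rows, rank(C) = 3.
rank(C) = 3 = n, so the pair (A, B) is completely controllable.

3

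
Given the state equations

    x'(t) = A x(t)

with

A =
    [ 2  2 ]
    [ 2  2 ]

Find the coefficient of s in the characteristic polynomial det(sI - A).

For a 2×2 matrix, det(sI - A) = s^2 - (tr A)s + det A.
tr A = 4, det A = 0.
So p(s) = s^2 - 4s.
The coefficient of s is -4.

-4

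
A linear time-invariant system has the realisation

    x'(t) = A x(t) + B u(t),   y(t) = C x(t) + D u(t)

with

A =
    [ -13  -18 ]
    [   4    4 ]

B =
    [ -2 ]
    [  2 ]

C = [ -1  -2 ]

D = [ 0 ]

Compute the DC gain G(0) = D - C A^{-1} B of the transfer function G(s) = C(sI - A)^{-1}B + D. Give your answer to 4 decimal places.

-0.4000

G(0) = C(-A)^{-1}B + D = -C A^{-1} B + D.
det A = 20, so A^{-1} = (1/20)·adj(A) = [[1/5, 9/10], [-1/5, -13/20]]
A^{-1} B = [7/5, -9/10]^T
C A^{-1} B = 2/5
G(0) = D - C A^{-1} B = 0 - (2/5) = -2/5 ≈ -0.4000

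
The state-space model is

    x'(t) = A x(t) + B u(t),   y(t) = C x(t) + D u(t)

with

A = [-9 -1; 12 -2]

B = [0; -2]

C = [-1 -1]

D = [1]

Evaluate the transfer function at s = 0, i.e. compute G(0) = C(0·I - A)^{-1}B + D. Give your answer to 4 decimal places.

G(0) = C(-A)^{-1}B + D = -C A^{-1} B + D.
det A = 30, so A^{-1} = (1/30)·adj(A) = [[-1/15, 1/30], [-2/5, -3/10]]
A^{-1} B = [-1/15, 3/5]^T
C A^{-1} B = -8/15
G(0) = D - C A^{-1} B = 1 - (-8/15) = 23/15 ≈ 1.5333

1.5333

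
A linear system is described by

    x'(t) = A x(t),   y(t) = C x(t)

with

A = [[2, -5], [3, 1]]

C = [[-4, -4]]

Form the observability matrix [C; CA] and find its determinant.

-144

CA = [[-20, 16]]
Observability matrix O = [C; CA] = [[-4, -4], [-20, 16]]
det(O) = (-4)·16 - (-4)·(-20) = -64 - 80 = -144
Since det(O) ≠ 0, rank(O) = 2 and the system is completely observable.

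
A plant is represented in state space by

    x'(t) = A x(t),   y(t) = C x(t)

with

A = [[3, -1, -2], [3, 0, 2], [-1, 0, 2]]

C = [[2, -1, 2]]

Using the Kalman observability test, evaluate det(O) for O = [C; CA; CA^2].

18

CA = [[1, -2, -2]]
CA^2 = [[-1, -1, -10]]
Observability matrix O = [C; CA; CA^2] = [[2, -1, 2], [1, -2, -2], [-1, -1, -10]]
Expanding along the first row, det(O) = 2·((-2)·(-10) - (-2)·(-1)) - (-1)·(1·(-10) - (-2)·(-1)) + 2·(1·(-1) - (-2)·(-1)) = 2·18 - (-1)·(-12) + 2·(-3) = 18
Since det(O) ≠ 0, rank(O) = 3 and the system is completely observable.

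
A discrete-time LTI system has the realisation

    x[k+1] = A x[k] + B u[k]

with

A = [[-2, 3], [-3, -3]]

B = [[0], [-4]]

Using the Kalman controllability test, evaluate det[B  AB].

-48

AB = [[-12], [12]]
Controllability matrix C = [B  AB] = [[0, -12], [-4, 12]]
det(C) = 0·12 - (-12)·(-4) = 0 - 48 = -48
Since det(C) ≠ 0, rank(C) = 2 and the system is completely controllable.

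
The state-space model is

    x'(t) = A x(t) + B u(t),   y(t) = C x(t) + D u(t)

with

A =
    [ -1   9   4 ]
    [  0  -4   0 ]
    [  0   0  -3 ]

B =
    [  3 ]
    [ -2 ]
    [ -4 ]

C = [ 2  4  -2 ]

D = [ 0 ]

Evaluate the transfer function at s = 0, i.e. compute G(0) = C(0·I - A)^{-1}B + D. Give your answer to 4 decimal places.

G(0) = C(-A)^{-1}B + D = -C A^{-1} B + D.
det A = -12, so A^{-1} = (1/-12)·adj(A) = [[-1, -9/4, -4/3], [0, -1/4, 0], [0, 0, -1/3]]
A^{-1} B = [41/6, 1/2, 4/3]^T
C A^{-1} B = 13
G(0) = D - C A^{-1} B = 0 - (13) = -13

-13.0000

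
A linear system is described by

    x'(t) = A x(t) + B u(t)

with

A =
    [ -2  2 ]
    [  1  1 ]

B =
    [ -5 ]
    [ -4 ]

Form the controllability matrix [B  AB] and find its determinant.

53

AB = [[2], [-9]]
Controllability matrix C = [B  AB] = [[-5, 2], [-4, -9]]
det(C) = (-5)·(-9) - 2·(-4) = 45 - (-8) = 53
Since det(C) ≠ 0, rank(C) = 2 and the system is completely controllable.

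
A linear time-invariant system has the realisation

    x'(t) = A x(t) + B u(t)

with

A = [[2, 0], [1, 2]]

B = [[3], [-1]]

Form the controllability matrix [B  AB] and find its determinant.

9

AB = [[6], [1]]
Controllability matrix C = [B  AB] = [[3, 6], [-1, 1]]
det(C) = 3·1 - 6·(-1) = 3 - (-6) = 9
Since det(C) ≠ 0, rank(C) = 2 and the system is completely controllable.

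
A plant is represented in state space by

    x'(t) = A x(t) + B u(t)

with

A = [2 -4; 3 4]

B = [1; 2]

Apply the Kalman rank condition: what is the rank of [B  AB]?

AB = [[-6], [11]]
Controllability matrix C = [B  AB] = [[1, -6], [2, 11]]
det(C) = 1·11 - (-6)·2 = 11 - (-12) = 23 ≠ 0, so rank(C) = 2.
rank(C) = 2 = n, so the pair (A, B) is completely controllable.

2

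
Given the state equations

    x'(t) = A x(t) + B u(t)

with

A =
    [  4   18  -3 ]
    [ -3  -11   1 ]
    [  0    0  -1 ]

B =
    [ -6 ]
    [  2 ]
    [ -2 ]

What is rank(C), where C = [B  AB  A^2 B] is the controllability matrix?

2

AB = [[18], [-6], [2]]
A^2B = [[-42], [14], [-2]]
Controllability matrix C = [B  AB  A^2B] = [[-6, 18, -42], [2, -6, 14], [-2, 2, -2]]
The rows r1, r2, r3 of C are linearly dependent: r1 + 3·r2 = 0 (check each entry), so rank(C) ≤ 2.
The 2×2 minor from rows 1, 3, columns 1, 2 is (-6)·2 - 18·(-2) = -12 - (-36) = 24 ≠ 0, so rank(C) = 2.
rank(C) = 2 < n = 3, so the pair (A, B) is not completely controllable.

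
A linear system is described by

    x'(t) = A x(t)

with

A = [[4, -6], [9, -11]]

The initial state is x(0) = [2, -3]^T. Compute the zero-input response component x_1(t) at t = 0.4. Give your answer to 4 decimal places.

4.0386

det(sI - A) = s^2 - (tr A)s + det A, with tr A = 4 + (-11) = -7 and det A = 4·(-11) - (-6)·9 = -44 - (-54) = 10.
So p(s) = det(sI - A) = s^2 + 7s + 10.
Factor s^2 + 7s + 10: two numbers with sum -7 and product 10 are -2 and -5, so s^2 + 7s + 10 = (s + 2)(s + 5).
Hence p(s) = (s + 2) (s + 5), with roots -5, -2.
The eigenvalues -5, -2 are distinct and real, so A is diagonalisable and x(t) = e^{At} x(0) = V diag(e^{λ_i t}) V^{-1} x(0), where the columns of V are the eigenvectors.
λ = -5: A - (-5)I = [[9, -6], [9, -6]]. Row 1 gives 9·v1 + (-6)·v2 = 0, so take v_1 = [2, 3]^T.
λ = -2: A - (-2)I = [[6, -6], [9, -9]]. Row 1 gives 6·v1 + (-6)·v2 = 0, so take v_2 = [-1, -1]^T.
V = [v_1 v_2] = [[2, -1], [3, -1]] has det V = 1, so V^{-1} = adj(V)/det V = [[-1, 1], [-3, 2]].
Modal coordinates z(0) = V^{-1} x(0): (-1)·2 + 1·(-3) = -5; (-3)·2 + 2·(-3) = -12; so z(0) = [-5, -12]^T.
x_1(t) = Σ_i (v_i)_1 · z_i(0) · e^{λ_i t} (row 1 of V times the modal terms).
x_1(0.4) = 2·(-5)·e^{-5·0.4} + (-1)·(-12)·e^{-2·0.4} = (-10)·0.135335 + 12·0.449329 = 4.0386.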